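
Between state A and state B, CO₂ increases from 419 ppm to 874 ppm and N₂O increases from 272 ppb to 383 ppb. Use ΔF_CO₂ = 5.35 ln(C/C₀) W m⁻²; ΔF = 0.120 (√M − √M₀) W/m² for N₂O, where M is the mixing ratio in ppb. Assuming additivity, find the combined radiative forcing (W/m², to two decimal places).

CO₂: 5.35 × ln(874/419) = 5.35 × ln(2.08592) = 5.35 × 0.73521 = 3.9334 W/m².
N₂O: 0.120 × (√383 − √272) = 0.120 × (19.5704 − 16.4924) = 0.120 × 3.0780 = 0.3694 W/m².
Total ΔF = 3.9334 + 0.3694 = 4.3028 W/m².

ΔF = 4.30 W/m²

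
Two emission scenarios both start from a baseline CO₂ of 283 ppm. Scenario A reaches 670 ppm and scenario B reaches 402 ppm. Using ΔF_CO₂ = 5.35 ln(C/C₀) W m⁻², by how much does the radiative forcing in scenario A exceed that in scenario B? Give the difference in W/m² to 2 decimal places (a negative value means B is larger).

ΔF_A = 5.35 ln(670/283) = 5.35 × 0.86183 = 4.6108 W/m².
ΔF_B = 5.35 ln(402/283) = 5.35 × 0.35101 = 1.8779 W/m².
Difference: 4.6108 − 1.8779 = 2.7329 W/m².
(Equivalently, ΔF_A − ΔF_B = 5.35 ln(670/402) = 5.35 × 0.51083 = 2.7329 W/m².)

ΔF_A − ΔF_B = 2.73 W/m²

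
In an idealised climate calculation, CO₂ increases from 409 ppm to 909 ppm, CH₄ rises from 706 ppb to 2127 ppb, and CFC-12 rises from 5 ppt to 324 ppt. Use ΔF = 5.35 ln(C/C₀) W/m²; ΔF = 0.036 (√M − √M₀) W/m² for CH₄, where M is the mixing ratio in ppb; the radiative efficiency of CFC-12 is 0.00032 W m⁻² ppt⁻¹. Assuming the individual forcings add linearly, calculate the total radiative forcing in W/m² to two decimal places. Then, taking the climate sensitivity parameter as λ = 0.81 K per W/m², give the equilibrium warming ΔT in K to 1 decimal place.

ΔF = 5.08 W/m²; ΔT = 4.1 K

CO₂: 5.35 × ln(909/409) = 5.35 × ln(2.22249) = 5.35 × 0.79863 = 4.2727 W/m².
CH₄: 0.036 × (√2127 − √706) = 0.036 × (46.1194 − 26.5707) = 0.036 × 19.5487 = 0.7038 W/m².
CFC-12: ΔF = 0.00032 × (324 − 5) = 0.00032 × 319 = 0.1021 W/m².
Total ΔF = 4.2727 + 0.7038 + 0.1021 = 5.0786 W/m².
ΔT = λ ΔF = 0.81 × 5.08 = 4.1148 K.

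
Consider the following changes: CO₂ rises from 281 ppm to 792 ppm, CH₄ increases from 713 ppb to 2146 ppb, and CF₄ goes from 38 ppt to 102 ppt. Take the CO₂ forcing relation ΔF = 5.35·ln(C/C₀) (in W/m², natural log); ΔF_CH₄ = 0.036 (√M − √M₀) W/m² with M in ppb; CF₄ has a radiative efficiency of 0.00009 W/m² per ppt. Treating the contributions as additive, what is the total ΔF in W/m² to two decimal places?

CO₂: 5.35 × ln(792/281) = 5.35 × ln(2.81851) = 5.35 × 1.03621 = 5.5437 W/m².
CH₄: 0.036 × (√2146 − √713) = 0.036 × (46.3249 − 26.7021) = 0.036 × 19.6228 = 0.7064 W/m².
CF₄: ΔF = 0.00009 × (102 − 38) = 0.00009 × 64 = 0.0058 W/m².
Total ΔF = 5.5437 + 0.7064 + 0.0058 = 6.2559 W/m².

ΔF = 6.26 W/m²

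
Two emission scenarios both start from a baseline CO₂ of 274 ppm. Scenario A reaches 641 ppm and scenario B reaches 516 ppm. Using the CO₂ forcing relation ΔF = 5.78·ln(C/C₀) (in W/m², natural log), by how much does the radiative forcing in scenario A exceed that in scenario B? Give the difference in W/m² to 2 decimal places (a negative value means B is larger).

ΔF_A = 5.78 ln(641/274) = 5.78 × 0.84990 = 4.9124 W/m².
ΔF_B = 5.78 ln(516/274) = 5.78 × 0.63298 = 3.6586 W/m².
Difference: 4.9124 − 3.6586 = 1.2538 W/m².

ΔF_A − ΔF_B = 1.25 W/m²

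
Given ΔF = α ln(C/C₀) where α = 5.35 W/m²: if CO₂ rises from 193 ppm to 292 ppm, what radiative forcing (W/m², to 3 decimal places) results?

ΔF = 2.215 W/m²

CO₂: 5.35 × ln(292/193) = 5.35 × ln(1.51295) = 5.35 × 0.41406 = 2.2152 W/m².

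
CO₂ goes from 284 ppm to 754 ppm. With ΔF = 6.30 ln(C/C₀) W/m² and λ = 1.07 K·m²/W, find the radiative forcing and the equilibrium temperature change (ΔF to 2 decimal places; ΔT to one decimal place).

ΔF = 6.15 W/m²; ΔT = 6.6 K

CO₂: 6.30 × ln(754/284) = 6.30 × ln(2.65493) = 6.30 × 0.97642 = 6.1514 W/m².
ΔT = λ ΔF = 1.07 × 6.15 = 6.5805 K.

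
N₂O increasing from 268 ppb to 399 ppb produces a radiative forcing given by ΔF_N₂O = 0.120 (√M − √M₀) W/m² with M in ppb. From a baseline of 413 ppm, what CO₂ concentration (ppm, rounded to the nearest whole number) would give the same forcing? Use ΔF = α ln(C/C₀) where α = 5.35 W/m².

N₂O forcing: 0.120 × (√399 − √268) = 0.120 × (19.9750 − 16.3707) = 0.120 × 3.6043 = 0.43252 W/m².
Set 5.35 ln(C/413) = 0.43252: ln(C/413) = 0.43252/5.35 = 0.08084, so C = 413 × e^0.08084 = 413 × 1.08420 = 447.77 ppm.

C ≈ 448 ppm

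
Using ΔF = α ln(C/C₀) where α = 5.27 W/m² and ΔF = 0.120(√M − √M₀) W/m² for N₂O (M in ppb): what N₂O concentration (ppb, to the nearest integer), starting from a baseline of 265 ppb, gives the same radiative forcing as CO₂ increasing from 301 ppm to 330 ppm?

CO₂ forcing: 5.27 × ln(330/301) = 5.27 × 0.091982 = 0.48475 W/m².
Set 0.120(√M − √265) = 0.48475: √M = 0.48475/0.120 + √265 = 4.0396 + 16.2788 = 20.3184.
M = (20.3184)² = 412.84 ppb.

M ≈ 413 ppb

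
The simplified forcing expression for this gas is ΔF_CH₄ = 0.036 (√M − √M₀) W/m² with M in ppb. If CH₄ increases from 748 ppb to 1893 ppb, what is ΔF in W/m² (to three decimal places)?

ΔF = 0.582 W/m²

CH₄: 0.036 × (√1893 − √748) = 0.036 × (43.5086 − 27.3496) = 0.036 × 16.1590 = 0.5817 W/m².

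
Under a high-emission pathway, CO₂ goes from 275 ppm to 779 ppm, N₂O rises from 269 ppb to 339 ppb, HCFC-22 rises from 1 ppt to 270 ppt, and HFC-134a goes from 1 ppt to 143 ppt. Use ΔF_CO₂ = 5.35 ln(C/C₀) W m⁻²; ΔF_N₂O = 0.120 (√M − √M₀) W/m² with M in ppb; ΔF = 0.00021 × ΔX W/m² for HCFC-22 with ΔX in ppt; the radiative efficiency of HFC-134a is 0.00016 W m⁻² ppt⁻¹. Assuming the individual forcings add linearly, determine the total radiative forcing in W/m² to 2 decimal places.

CO₂: 5.35 × ln(779/275) = 5.35 × ln(2.83273) = 5.35 × 1.04124 = 5.5706 W/m².
N₂O: 0.120 × (√339 − √269) = 0.120 × (18.4120 − 16.4012) = 0.120 × 2.0108 = 0.2413 W/m².
HCFC-22: ΔF = 0.00021 × (270 − 1) = 0.00021 × 269 = 0.0565 W/m².
HFC-134a: ΔF = 0.00016 × (143 − 1) = 0.00016 × 142 = 0.0227 W/m².
Total ΔF = 5.5706 + 0.2413 + 0.0565 + 0.0227 = 5.8911 W/m².

ΔF = 5.89 W/m²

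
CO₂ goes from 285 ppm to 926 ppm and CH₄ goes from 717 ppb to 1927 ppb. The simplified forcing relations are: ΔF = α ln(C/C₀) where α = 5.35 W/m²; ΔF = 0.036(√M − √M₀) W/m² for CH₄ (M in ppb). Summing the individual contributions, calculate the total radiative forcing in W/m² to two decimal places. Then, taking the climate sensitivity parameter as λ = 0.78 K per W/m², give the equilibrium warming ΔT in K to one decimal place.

ΔF = 6.92 W/m²; ΔT = 5.4 K

CO₂: 5.35 × ln(926/285) = 5.35 × ln(3.24912) = 5.35 × 1.17838 = 6.3043 W/m².
CH₄: 0.036 × (√1927 − √717) = 0.036 × (43.8976 − 26.7769) = 0.036 × 17.1207 = 0.6163 W/m².
Total ΔF = 6.3043 + 0.6163 = 6.9206 W/m².
ΔT = λ ΔF = 0.78 × 6.92 = 5.3976 K.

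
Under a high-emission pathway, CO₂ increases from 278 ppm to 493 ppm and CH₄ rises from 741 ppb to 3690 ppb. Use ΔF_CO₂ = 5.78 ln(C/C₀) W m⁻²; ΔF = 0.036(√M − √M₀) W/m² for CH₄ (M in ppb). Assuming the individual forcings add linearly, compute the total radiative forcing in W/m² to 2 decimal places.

ΔF = 4.52 W/m²

CO₂: 5.78 × ln(493/278) = 5.78 × ln(1.77338) = 5.78 × 0.57289 = 3.3113 W/m².
CH₄: 0.036 × (√3690 − √741) = 0.036 × (60.7454 − 27.2213) = 0.036 × 33.5241 = 1.2069 W/m².
Total ΔF = 3.3113 + 1.2069 = 4.5182 W/m².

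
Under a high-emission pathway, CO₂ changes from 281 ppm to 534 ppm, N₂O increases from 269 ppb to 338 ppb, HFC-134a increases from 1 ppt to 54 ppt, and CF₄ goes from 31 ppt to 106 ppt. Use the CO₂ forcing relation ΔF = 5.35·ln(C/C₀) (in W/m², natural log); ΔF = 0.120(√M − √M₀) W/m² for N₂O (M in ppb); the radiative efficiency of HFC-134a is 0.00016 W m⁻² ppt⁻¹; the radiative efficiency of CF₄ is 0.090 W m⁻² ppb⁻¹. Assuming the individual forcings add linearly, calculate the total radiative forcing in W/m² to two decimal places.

CO₂: 5.35 × ln(534/281) = 5.35 × ln(1.90036) = 5.35 × 0.64204 = 3.4349 W/m².
N₂O: 0.120 × (√338 − √269) = 0.120 × (18.3848 − 16.4012) = 0.120 × 1.9836 = 0.2380 W/m².
HFC-134a: ΔF = 0.00016 × (54 − 1) = 0.00016 × 53 = 0.0085 W/m².
CF₄: Δ = 106 − 31 = 75 ppt = 0.075 ppb; ΔF = 0.090 × 0.075 = 0.0068 W/m².
Total ΔF = 3.4349 + 0.2380 + 0.0085 + 0.0068 = 3.6882 W/m².

ΔF = 3.69 W/m²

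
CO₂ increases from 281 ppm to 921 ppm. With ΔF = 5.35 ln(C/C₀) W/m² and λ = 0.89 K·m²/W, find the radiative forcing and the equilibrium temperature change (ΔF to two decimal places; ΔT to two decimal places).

ΔF = 6.35 W/m²; ΔT = 5.65 K

CO₂: 5.35 × ln(921/281) = 5.35 × ln(3.27758) = 5.35 × 1.18711 = 6.3510 W/m².
ΔT = λ ΔF = 0.89 × 6.35 = 5.6515 K.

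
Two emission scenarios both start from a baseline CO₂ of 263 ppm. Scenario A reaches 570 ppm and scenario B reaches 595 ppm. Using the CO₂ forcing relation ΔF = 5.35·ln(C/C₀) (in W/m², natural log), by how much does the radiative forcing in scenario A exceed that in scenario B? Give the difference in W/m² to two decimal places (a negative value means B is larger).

ΔF_A − ΔF_B = -0.23 W/m²

ΔF_A = 5.35 ln(570/263) = 5.35 × 0.77348 = 4.1381 W/m².
ΔF_B = 5.35 ln(595/263) = 5.35 × 0.81641 = 4.3678 W/m².
Difference: 4.1381 − 4.3678 = -0.2297 W/m².
(Equivalently, ΔF_A − ΔF_B = 5.35 ln(570/595) = 5.35 × -0.04293 = -0.2297 W/m².)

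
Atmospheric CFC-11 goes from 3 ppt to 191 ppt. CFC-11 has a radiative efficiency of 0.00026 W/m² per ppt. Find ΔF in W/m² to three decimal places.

ΔF = 0.049 W/m²

CFC-11: ΔF = 0.00026 × (191 − 3) = 0.00026 × 188 = 0.0489 W/m².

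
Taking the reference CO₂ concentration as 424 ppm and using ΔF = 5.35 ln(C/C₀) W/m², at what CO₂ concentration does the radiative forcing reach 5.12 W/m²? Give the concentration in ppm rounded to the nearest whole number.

C ≈ 1104 ppm

Set 5.35 ln(C/424) = 5.12, so ln(C/424) = 5.12/5.35 = 0.95701.
Then C/424 = e^0.95701 = 2.60390, giving C = 424 × 2.60390 = 1104.05 ppm.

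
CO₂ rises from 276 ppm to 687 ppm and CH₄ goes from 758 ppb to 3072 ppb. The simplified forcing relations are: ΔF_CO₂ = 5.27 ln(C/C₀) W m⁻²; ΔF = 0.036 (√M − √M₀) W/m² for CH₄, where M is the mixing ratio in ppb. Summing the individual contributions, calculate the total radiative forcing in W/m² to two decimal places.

CO₂: 5.27 × ln(687/276) = 5.27 × ln(2.48913) = 5.27 × 0.91193 = 4.8059 W/m².
CH₄: 0.036 × (√3072 − √758) = 0.036 × (55.4256 − 27.5318) = 0.036 × 27.8938 = 1.0042 W/m².
Total ΔF = 4.8059 + 1.0042 = 5.8101 W/m².

ΔF = 5.81 W/m²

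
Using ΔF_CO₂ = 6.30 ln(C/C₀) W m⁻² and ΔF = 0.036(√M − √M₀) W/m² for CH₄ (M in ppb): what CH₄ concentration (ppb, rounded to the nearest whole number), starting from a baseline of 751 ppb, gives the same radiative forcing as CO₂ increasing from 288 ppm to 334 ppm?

CO₂ forcing: 6.30 × ln(334/288) = 6.30 × 0.148181 = 0.93354 W/m².
Set 0.036(√M − √751) = 0.93354: √M = 0.93354/0.036 + √751 = 25.9317 + 27.4044 = 53.3361.
M = (53.3361)² = 2844.74 ppb.

M ≈ 2845 ppb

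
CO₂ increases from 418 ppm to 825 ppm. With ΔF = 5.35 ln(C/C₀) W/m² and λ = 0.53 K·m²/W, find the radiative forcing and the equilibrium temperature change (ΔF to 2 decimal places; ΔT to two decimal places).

CO₂: 5.35 × ln(825/418) = 5.35 × ln(1.97368) = 5.35 × 0.67990 = 3.6375 W/m².
ΔT = λ ΔF = 0.53 × 3.64 = 1.9292 K.

ΔF = 3.64 W/m²; ΔT = 1.93 K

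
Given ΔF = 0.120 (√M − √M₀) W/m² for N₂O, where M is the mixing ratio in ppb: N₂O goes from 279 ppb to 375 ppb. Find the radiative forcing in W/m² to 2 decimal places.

ΔF = 0.32 W/m²

N₂O: 0.120 × (√375 − √279) = 0.120 × (19.3649 − 16.7033) = 0.120 × 2.6616 = 0.3194 W/m².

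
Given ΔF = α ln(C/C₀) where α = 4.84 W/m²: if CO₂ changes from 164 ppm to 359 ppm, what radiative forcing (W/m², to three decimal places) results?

CO₂: 4.84 × ln(359/164) = 4.84 × ln(2.18902) = 4.84 × 0.78345 = 3.7919 W/m².

ΔF = 3.792 W/m²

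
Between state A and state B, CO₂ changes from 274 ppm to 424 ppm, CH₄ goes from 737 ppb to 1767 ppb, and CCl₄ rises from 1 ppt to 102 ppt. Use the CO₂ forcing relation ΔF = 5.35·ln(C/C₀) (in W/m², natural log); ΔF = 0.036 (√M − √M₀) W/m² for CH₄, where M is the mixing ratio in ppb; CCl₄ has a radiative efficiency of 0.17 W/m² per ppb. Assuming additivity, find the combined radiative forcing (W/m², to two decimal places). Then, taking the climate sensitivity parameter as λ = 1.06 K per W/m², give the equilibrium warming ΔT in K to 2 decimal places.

ΔF = 2.89 W/m²; ΔT = 3.06 K

CO₂: 5.35 × ln(424/274) = 5.35 × ln(1.54745) = 5.35 × 0.43661 = 2.3359 W/m².
CH₄: 0.036 × (√1767 − √737) = 0.036 × (42.0357 − 27.1477) = 0.036 × 14.8880 = 0.5360 W/m².
CCl₄: Δ = 102 − 1 = 101 ppt = 0.101 ppb; ΔF = 0.17 × 0.101 = 0.0172 W/m².
Total ΔF = 2.3359 + 0.5360 + 0.0172 = 2.8891 W/m².
ΔT = λ ΔF = 1.06 × 2.89 = 3.0634 K.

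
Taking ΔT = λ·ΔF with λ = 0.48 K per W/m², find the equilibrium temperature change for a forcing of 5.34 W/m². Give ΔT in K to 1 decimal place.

ΔT = 2.6 K

ΔT = λ ΔF = 0.48 × 5.34 = 2.5632 K.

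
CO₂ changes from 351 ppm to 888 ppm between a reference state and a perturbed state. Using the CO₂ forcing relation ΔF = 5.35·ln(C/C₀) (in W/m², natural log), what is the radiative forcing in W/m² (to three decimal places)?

ΔF = 4.966 W/m²

CO₂: 5.35 × ln(888/351) = 5.35 × ln(2.52991) = 5.35 × 0.92818 = 4.9658 W/m².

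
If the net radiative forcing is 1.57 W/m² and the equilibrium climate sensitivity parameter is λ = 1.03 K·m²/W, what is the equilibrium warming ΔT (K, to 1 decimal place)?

ΔT = 1.6 K

ΔT = λ ΔF = 1.03 × 1.57 = 1.6171 K.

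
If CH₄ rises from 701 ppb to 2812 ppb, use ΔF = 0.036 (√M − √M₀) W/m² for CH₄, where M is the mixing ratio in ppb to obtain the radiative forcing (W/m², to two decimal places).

ΔF = 0.96 W/m²

CH₄: 0.036 × (√2812 − √701) = 0.036 × (53.0283 − 26.4764) = 0.036 × 26.5519 = 0.9559 W/m².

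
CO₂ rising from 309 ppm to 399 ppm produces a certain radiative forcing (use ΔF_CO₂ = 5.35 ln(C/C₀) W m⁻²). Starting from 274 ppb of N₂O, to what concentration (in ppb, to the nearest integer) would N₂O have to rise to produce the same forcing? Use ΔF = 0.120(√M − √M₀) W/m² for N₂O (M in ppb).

CO₂ forcing: 5.35 × ln(399/309) = 5.35 × 0.255620 = 1.36757 W/m².
Set 0.120(√M − √274) = 1.36757: √M = 1.36757/0.120 + √274 = 11.3964 + 16.5529 = 27.9493.
M = (27.9493)² = 781.16 ppb.

M ≈ 781 ppb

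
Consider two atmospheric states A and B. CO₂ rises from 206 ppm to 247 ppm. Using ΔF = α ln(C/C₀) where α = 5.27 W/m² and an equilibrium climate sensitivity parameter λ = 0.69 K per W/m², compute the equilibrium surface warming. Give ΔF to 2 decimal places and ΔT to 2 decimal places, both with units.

CO₂: 5.27 × ln(247/206) = 5.27 × ln(1.19903) = 5.27 × 0.18151 = 0.9566 W/m².
ΔT = λ ΔF = 0.69 × 0.96 = 0.6624 K.

ΔF = 0.96 W/m²; ΔT = 0.66 K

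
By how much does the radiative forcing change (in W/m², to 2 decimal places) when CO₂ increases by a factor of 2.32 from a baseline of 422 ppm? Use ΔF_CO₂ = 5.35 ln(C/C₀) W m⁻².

ΔF = 4.50 W/m²

ΔF = 5.35 × ln(2.32) = 5.35 × 0.84157 = 4.5024 W/m².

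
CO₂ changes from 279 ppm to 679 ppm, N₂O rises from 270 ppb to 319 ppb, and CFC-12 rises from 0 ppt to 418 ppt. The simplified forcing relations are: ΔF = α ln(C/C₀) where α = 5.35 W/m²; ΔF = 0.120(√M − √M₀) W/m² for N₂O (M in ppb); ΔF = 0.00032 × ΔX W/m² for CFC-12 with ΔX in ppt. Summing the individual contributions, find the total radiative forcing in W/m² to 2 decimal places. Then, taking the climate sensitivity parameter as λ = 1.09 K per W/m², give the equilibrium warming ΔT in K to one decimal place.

ΔF = 5.06 W/m²; ΔT = 5.5 K

CO₂: 5.35 × ln(679/279) = 5.35 × ln(2.43369) = 5.35 × 0.88941 = 4.7583 W/m².
N₂O: 0.120 × (√319 − √270) = 0.120 × (17.8606 − 16.4317) = 0.120 × 1.4289 = 0.1715 W/m².
CFC-12: ΔF = 0.00032 × (418 − 0) = 0.00032 × 418 = 0.1338 W/m².
Total ΔF = 4.7583 + 0.1715 + 0.1338 = 5.0636 W/m².
ΔT = λ ΔF = 1.09 × 5.06 = 5.5154 K.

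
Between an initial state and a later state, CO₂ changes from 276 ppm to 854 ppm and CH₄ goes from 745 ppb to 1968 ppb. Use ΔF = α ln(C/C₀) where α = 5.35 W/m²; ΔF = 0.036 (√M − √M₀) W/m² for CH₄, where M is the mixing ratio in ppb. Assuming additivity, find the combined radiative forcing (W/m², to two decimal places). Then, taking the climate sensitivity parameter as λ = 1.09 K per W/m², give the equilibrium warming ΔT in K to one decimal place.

ΔF = 6.66 W/m²; ΔT = 7.3 K

CO₂: 5.35 × ln(854/276) = 5.35 × ln(3.09420) = 5.35 × 1.12953 = 6.0430 W/m².
CH₄: 0.036 × (√1968 − √745) = 0.036 × (44.3621 − 27.2947) = 0.036 × 17.0674 = 0.6144 W/m².
Total ΔF = 6.0430 + 0.6144 = 6.6574 W/m².
ΔT = λ ΔF = 1.09 × 6.66 = 7.2594 K.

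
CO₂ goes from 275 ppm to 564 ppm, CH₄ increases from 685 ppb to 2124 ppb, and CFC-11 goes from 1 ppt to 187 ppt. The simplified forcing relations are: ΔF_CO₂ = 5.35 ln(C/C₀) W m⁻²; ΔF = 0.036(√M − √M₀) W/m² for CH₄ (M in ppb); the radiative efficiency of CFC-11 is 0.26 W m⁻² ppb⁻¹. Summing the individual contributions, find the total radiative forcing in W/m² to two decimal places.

CO₂: 5.35 × ln(564/275) = 5.35 × ln(2.05091) = 5.35 × 0.71828 = 3.8428 W/m².
CH₄: 0.036 × (√2124 − √685) = 0.036 × (46.0869 − 26.1725) = 0.036 × 19.9144 = 0.7169 W/m².
CFC-11: Δ = 187 − 1 = 186 ppt = 0.186 ppb; ΔF = 0.26 × 0.186 = 0.0484 W/m².
Total ΔF = 3.8428 + 0.7169 + 0.0484 = 4.6081 W/m².

ΔF = 4.61 W/m²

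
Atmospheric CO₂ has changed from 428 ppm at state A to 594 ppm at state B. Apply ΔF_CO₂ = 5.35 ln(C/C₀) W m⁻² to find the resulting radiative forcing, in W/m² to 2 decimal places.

ΔF = 1.75 W/m²

CO₂: 5.35 × ln(594/428) = 5.35 × ln(1.38785) = 5.35 × 0.32776 = 1.7535 W/m².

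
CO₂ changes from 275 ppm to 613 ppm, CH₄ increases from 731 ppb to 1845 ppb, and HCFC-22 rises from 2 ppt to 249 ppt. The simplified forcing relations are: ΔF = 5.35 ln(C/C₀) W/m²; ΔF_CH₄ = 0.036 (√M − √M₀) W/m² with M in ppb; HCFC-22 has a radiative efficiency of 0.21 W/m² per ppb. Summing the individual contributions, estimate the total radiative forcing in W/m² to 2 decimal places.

ΔF = 4.91 W/m²

CO₂: 5.35 × ln(613/275) = 5.35 × ln(2.22909) = 5.35 × 0.80159 = 4.2885 W/m².
CH₄: 0.036 × (√1845 − √731) = 0.036 × (42.9535 − 27.0370) = 0.036 × 15.9165 = 0.5730 W/m².
HCFC-22: Δ = 249 − 2 = 247 ppt = 0.247 ppb; ΔF = 0.21 × 0.247 = 0.0519 W/m².
Total ΔF = 4.2885 + 0.5730 + 0.0519 = 4.9134 W/m².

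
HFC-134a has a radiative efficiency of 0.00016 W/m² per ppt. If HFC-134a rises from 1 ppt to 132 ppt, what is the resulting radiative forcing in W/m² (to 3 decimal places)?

ΔF = 0.021 W/m²

HFC-134a: ΔF = 0.00016 × (132 − 1) = 0.00016 × 131 = 0.0210 W/m².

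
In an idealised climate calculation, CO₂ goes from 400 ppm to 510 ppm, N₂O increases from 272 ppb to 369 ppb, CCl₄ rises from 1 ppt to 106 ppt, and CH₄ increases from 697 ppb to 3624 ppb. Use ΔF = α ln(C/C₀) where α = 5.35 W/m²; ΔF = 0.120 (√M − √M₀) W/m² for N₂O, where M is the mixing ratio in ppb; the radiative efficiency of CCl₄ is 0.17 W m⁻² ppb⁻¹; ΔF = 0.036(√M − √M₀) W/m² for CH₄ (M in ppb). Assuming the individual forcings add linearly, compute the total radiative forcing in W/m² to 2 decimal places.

ΔF = 2.86 W/m²

CO₂: 5.35 × ln(510/400) = 5.35 × ln(1.27500) = 5.35 × 0.24295 = 1.2998 W/m².
N₂O: 0.120 × (√369 − √272) = 0.120 × (19.2094 − 16.4924) = 0.120 × 2.7170 = 0.3260 W/m².
CCl₄: Δ = 106 − 1 = 105 ppt = 0.105 ppb; ΔF = 0.17 × 0.105 = 0.0179 W/m².
CH₄: 0.036 × (√3624 − √697) = 0.036 × (60.1997 − 26.4008) = 0.036 × 33.7989 = 1.2168 W/m².
Total ΔF = 1.2998 + 0.3260 + 0.0179 + 1.2168 = 2.8605 W/m².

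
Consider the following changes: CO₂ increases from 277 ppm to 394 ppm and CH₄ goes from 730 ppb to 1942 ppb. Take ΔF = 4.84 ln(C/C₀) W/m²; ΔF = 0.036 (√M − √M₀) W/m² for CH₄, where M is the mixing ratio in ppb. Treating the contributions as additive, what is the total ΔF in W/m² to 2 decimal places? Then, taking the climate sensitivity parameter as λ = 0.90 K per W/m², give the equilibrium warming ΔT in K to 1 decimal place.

ΔF = 2.32 W/m²; ΔT = 2.1 K

CO₂: 4.84 × ln(394/277) = 4.84 × ln(1.42238) = 4.84 × 0.35233 = 1.7053 W/m².
CH₄: 0.036 × (√1942 − √730) = 0.036 × (44.0681 − 27.0185) = 0.036 × 17.0496 = 0.6138 W/m².
Total ΔF = 1.7053 + 0.6138 = 2.3191 W/m².
ΔT = λ ΔF = 0.90 × 2.32 = 2.0880 K.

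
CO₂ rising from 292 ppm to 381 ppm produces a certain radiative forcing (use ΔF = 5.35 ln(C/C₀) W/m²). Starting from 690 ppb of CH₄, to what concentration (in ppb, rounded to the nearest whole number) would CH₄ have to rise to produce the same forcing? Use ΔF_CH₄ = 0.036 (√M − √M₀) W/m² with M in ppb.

M ≈ 4330 ppb

CO₂ forcing: 5.35 × ln(381/292) = 5.35 × 0.266046 = 1.42335 W/m².
Set 0.036(√M − √690) = 1.42335: √M = 1.42335/0.036 + √690 = 39.5375 + 26.2679 = 65.8054.
M = (65.8054)² = 4330.35 ppb.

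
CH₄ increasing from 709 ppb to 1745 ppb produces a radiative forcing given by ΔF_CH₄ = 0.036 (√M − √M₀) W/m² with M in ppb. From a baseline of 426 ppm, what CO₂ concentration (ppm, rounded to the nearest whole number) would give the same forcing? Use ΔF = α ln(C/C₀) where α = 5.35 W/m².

C ≈ 472 ppm

CH₄ forcing: 0.036 × (√1745 − √709) = 0.036 × (41.7732 − 26.6271) = 0.036 × 15.1461 = 0.54526 W/m².
Set 5.35 ln(C/426) = 0.54526: ln(C/426) = 0.54526/5.35 = 0.10192, so C = 426 × e^0.10192 = 426 × 1.10729 = 471.71 ppm.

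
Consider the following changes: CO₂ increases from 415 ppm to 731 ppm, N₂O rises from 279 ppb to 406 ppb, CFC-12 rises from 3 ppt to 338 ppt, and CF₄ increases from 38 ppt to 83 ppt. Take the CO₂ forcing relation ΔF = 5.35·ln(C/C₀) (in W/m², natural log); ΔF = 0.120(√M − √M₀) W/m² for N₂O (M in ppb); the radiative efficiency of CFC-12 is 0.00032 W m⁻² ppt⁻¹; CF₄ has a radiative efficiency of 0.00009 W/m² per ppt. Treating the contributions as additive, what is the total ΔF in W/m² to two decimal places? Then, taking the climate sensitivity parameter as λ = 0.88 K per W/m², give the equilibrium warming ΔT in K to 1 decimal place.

CO₂: 5.35 × ln(731/415) = 5.35 × ln(1.76145) = 5.35 × 0.56614 = 3.0288 W/m².
N₂O: 0.120 × (√406 − √279) = 0.120 × (20.1494 − 16.7033) = 0.120 × 3.4461 = 0.4135 W/m².
CFC-12: ΔF = 0.00032 × (338 − 3) = 0.00032 × 335 = 0.1072 W/m².
CF₄: ΔF = 0.00009 × (83 − 38) = 0.00009 × 45 = 0.0041 W/m².
Total ΔF = 3.0288 + 0.4135 + 0.1072 + 0.0041 = 3.5536 W/m².
ΔT = λ ΔF = 0.88 × 3.55 = 3.1240 K.

ΔF = 3.55 W/m²; ΔT = 3.1 K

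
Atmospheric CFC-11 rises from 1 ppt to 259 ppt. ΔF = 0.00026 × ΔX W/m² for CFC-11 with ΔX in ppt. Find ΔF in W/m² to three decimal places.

ΔF = 0.067 W/m²

CFC-11: ΔF = 0.00026 × (259 − 1) = 0.00026 × 258 = 0.0671 W/m².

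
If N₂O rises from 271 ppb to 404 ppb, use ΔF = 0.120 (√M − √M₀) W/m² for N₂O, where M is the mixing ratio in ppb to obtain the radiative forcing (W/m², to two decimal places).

N₂O: 0.120 × (√404 − √271) = 0.120 × (20.0998 − 16.4621) = 0.120 × 3.6377 = 0.4365 W/m².

ΔF = 0.44 W/m²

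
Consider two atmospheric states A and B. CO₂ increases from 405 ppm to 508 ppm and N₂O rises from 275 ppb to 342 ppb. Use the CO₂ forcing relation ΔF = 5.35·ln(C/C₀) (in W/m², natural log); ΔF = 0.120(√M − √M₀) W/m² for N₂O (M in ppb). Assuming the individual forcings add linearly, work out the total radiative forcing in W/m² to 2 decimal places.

CO₂: 5.35 × ln(508/405) = 5.35 × ln(1.25432) = 5.35 × 0.22659 = 1.2123 W/m².
N₂O: 0.120 × (√342 − √275) = 0.120 × (18.4932 − 16.5831) = 0.120 × 1.9101 = 0.2292 W/m².
Total ΔF = 1.2123 + 0.2292 = 1.4415 W/m².

ΔF = 1.44 W/m²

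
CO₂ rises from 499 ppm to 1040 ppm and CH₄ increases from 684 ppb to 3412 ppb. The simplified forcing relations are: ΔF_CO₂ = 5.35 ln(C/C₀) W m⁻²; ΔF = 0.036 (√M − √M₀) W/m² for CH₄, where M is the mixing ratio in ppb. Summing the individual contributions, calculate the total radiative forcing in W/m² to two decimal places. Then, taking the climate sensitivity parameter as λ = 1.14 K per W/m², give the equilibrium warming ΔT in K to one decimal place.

CO₂: 5.35 × ln(1040/499) = 5.35 × ln(2.08417) = 5.35 × 0.73437 = 3.9289 W/m².
CH₄: 0.036 × (√3412 − √684) = 0.036 × (58.4123 − 26.1534) = 0.036 × 32.2589 = 1.1613 W/m².
Total ΔF = 3.9289 + 1.1613 = 5.0902 W/m².
ΔT = λ ΔF = 1.14 × 5.09 = 5.8026 K.

ΔF = 5.09 W/m²; ΔT = 5.8 K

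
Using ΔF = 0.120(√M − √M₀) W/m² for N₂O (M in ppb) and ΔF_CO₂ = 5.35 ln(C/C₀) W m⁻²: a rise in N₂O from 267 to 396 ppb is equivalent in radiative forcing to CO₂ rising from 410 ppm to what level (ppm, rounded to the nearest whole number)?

N₂O forcing: 0.120 × (√396 − √267) = 0.120 × (19.8997 − 16.3401) = 0.120 × 3.5596 = 0.42715 W/m².
Set 5.35 ln(C/410) = 0.42715: ln(C/410) = 0.42715/5.35 = 0.07984, so C = 410 × e^0.07984 = 410 × 1.08311 = 444.08 ppm.

C ≈ 444 ppm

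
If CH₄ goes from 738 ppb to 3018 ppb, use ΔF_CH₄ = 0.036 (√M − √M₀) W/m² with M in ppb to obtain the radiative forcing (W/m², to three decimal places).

CH₄: 0.036 × (√3018 − √738) = 0.036 × (54.9363 − 27.1662) = 0.036 × 27.7701 = 0.9997 W/m².

ΔF = 1.000 W/m²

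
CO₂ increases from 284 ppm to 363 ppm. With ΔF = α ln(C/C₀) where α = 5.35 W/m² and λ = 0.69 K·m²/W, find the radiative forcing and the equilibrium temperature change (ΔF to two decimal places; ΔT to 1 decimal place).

CO₂: 5.35 × ln(363/284) = 5.35 × ln(1.27817) = 5.35 × 0.24543 = 1.3131 W/m².
ΔT = λ ΔF = 0.69 × 1.31 = 0.9039 K.

ΔF = 1.31 W/m²; ΔT = 0.9 K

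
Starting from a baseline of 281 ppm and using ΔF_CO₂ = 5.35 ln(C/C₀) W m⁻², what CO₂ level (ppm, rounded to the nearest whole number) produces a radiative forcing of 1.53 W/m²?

C ≈ 374 ppm

Set 5.35 ln(C/281) = 1.53, so ln(C/281) = 1.53/5.35 = 0.28598.
Then C/281 = e^0.28598 = 1.33107, giving C = 281 × 1.33107 = 374.03 ppm.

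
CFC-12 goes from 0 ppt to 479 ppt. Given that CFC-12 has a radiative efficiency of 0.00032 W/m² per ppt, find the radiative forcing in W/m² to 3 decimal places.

ΔF = 0.153 W/m²

CFC-12: ΔF = 0.00032 × (479 − 0) = 0.00032 × 479 = 0.1533 W/m².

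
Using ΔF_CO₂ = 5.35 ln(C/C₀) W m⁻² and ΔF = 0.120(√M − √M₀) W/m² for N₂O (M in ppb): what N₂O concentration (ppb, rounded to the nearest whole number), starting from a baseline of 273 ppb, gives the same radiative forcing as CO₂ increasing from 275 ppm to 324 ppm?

CO₂ forcing: 5.35 × ln(324/275) = 5.35 × 0.163972 = 0.87725 W/m².
Set 0.120(√M − √273) = 0.87725: √M = 0.87725/0.120 + √273 = 7.3104 + 16.5227 = 23.8331.
M = (23.8331)² = 568.02 ppb.

M ≈ 568 ppb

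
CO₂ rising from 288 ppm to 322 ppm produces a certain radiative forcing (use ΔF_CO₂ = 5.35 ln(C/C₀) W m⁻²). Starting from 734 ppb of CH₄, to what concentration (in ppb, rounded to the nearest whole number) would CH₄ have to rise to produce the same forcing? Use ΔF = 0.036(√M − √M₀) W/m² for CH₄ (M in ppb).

CO₂ forcing: 5.35 × ln(322/288) = 5.35 × 0.111591 = 0.59701 W/m².
Set 0.036(√M − √734) = 0.59701: √M = 0.59701/0.036 + √734 = 16.5836 + 27.0924 = 43.6760.
M = (43.6760)² = 1907.59 ppb.

M ≈ 1908 ppb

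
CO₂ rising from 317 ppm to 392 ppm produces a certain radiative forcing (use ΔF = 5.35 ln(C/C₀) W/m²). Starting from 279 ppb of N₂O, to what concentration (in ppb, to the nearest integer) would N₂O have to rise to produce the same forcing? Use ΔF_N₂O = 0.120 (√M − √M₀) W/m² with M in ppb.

CO₂ forcing: 5.35 × ln(392/317) = 5.35 × 0.212360 = 1.13613 W/m².
Set 0.120(√M − √279) = 1.13613: √M = 1.13613/0.120 + √279 = 9.4678 + 16.7033 = 26.1711.
M = (26.1711)² = 684.93 ppb.

M ≈ 685 ppb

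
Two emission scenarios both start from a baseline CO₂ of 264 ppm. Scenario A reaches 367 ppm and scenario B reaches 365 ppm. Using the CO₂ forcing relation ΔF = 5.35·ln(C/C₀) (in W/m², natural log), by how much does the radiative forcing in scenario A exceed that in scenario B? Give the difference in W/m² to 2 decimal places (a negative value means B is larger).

ΔF_A − ΔF_B = 0.03 W/m²

ΔF_A = 5.35 ln(367/264) = 5.35 × 0.32941 = 1.7623 W/m².
ΔF_B = 5.35 ln(365/264) = 5.35 × 0.32395 = 1.7331 W/m².
Difference: 1.7623 − 1.7331 = 0.0292 W/m².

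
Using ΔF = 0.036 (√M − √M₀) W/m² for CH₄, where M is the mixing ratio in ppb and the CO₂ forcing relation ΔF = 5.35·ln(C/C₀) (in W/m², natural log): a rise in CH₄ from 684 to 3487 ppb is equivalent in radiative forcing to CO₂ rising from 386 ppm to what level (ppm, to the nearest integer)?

C ≈ 482 ppm

CH₄ forcing: 0.036 × (√3487 − √684) = 0.036 × (59.0508 − 26.1534) = 0.036 × 32.8974 = 1.18431 W/m².
Set 5.35 ln(C/386) = 1.18431: ln(C/386) = 1.18431/5.35 = 0.22137, so C = 386 × e^0.22137 = 386 × 1.24779 = 481.65 ppm.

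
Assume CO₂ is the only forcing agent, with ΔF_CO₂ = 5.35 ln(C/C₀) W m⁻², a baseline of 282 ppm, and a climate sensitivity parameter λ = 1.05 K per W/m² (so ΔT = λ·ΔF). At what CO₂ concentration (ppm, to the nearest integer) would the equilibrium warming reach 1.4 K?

Required forcing: ΔF = ΔT/λ = 1.4/1.05 = 1.3333 W/m².
Then ln(C/282) = ΔF/5.35 = 1.3333/5.35 = 0.24921.
So C = 282 × e^0.24921 = 282 × 1.28301 = 361.81 ppm.

C ≈ 362 ppm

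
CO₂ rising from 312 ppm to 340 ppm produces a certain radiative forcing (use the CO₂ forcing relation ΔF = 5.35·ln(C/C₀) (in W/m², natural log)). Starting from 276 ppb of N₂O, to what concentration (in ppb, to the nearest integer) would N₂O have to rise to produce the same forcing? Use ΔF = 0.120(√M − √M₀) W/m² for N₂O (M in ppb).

M ≈ 418 ppb

CO₂ forcing: 5.35 × ln(340/312) = 5.35 × 0.085942 = 0.45979 W/m².
Set 0.120(√M − √276) = 0.45979: √M = 0.45979/0.120 + √276 = 3.8316 + 16.6132 = 20.4448.
M = (20.4448)² = 417.99 ppb.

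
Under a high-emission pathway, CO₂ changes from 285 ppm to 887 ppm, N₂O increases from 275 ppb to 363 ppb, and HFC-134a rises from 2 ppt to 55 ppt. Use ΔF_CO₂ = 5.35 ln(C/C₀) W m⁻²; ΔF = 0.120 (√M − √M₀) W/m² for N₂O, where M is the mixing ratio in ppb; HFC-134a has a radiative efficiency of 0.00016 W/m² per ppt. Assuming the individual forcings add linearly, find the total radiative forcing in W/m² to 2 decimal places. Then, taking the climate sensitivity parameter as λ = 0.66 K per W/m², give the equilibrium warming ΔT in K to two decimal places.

CO₂: 5.35 × ln(887/285) = 5.35 × ln(3.11228) = 5.35 × 1.13536 = 6.0742 W/m².
N₂O: 0.120 × (√363 − √275) = 0.120 × (19.0526 − 16.5831) = 0.120 × 2.4695 = 0.2963 W/m².
HFC-134a: ΔF = 0.00016 × (55 − 2) = 0.00016 × 53 = 0.0085 W/m².
Total ΔF = 6.0742 + 0.2963 + 0.0085 = 6.3790 W/m².
ΔT = λ ΔF = 0.66 × 6.38 = 4.2108 K.

ΔF = 6.38 W/m²; ΔT = 4.21 K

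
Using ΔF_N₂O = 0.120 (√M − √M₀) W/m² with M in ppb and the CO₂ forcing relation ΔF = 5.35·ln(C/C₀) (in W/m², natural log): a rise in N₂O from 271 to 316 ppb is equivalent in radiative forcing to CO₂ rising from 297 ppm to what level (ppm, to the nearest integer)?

N₂O forcing: 0.120 × (√316 − √271) = 0.120 × (17.7764 − 16.4621) = 0.120 × 1.3143 = 0.15772 W/m².
Set 5.35 ln(C/297) = 0.15772: ln(C/297) = 0.15772/5.35 = 0.02948, so C = 297 × e^0.02948 = 297 × 1.02992 = 305.89 ppm.

C ≈ 306 ppm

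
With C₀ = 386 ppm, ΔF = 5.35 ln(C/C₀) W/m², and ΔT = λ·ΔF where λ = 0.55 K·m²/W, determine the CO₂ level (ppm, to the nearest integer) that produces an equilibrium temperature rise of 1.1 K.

C ≈ 561 ppm

Required forcing: ΔF = ΔT/λ = 1.1/0.55 = 2.0000 W/m².
Then ln(C/386) = ΔF/5.35 = 2.0000/5.35 = 0.37383.
So C = 386 × e^0.37383 = 386 × 1.45329 = 560.97 ppm.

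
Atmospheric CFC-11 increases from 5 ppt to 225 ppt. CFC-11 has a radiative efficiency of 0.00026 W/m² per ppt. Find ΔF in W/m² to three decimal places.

ΔF = 0.057 W/m²

CFC-11: ΔF = 0.00026 × (225 − 5) = 0.00026 × 220 = 0.0572 W/m².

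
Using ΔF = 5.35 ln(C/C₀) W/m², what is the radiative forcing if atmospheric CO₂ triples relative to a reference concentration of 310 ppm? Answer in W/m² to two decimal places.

Because the forcing depends only on the ratio C/C₀, the initial concentration does not enter.
ΔF = 5.35 × ln(3) = 5.35 × 1.09861 = 5.8776 W/m².

ΔF = 5.88 W/m²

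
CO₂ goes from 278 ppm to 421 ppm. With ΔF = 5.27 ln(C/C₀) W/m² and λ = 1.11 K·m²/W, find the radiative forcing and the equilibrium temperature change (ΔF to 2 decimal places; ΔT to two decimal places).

CO₂: 5.27 × ln(421/278) = 5.27 × ln(1.51439) = 5.27 × 0.41501 = 2.1871 W/m².
ΔT = λ ΔF = 1.11 × 2.19 = 2.4309 K.

ΔF = 2.19 W/m²; ΔT = 2.43 K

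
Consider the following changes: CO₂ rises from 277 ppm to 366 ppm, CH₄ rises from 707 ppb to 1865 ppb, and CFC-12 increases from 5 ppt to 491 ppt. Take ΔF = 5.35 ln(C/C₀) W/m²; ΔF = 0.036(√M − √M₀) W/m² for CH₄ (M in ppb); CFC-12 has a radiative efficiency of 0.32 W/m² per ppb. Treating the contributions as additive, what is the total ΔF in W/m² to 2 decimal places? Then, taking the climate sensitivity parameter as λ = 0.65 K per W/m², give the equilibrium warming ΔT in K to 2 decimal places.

ΔF = 2.24 W/m²; ΔT = 1.46 K

CO₂: 5.35 × ln(366/277) = 5.35 × ln(1.32130) = 5.35 × 0.27862 = 1.4906 W/m².
CH₄: 0.036 × (√1865 − √707) = 0.036 × (43.1856 − 26.5895) = 0.036 × 16.5961 = 0.5975 W/m².
CFC-12: Δ = 491 − 5 = 486 ppt = 0.486 ppb; ΔF = 0.32 × 0.486 = 0.1555 W/m².
Total ΔF = 1.4906 + 0.5975 + 0.1555 = 2.2436 W/m².
ΔT = λ ΔF = 0.65 × 2.24 = 1.4560 K.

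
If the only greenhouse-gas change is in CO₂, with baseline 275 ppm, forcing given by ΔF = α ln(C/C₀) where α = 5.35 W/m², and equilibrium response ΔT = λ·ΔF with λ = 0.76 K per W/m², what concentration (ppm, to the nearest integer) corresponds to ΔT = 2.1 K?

Required forcing: ΔF = ΔT/λ = 2.1/0.76 = 2.7632 W/m².
Then ln(C/275) = ΔF/5.35 = 2.7632/5.35 = 0.51649.
So C = 275 × e^0.51649 = 275 × 1.67613 = 460.94 ppm.

C ≈ 461 ppm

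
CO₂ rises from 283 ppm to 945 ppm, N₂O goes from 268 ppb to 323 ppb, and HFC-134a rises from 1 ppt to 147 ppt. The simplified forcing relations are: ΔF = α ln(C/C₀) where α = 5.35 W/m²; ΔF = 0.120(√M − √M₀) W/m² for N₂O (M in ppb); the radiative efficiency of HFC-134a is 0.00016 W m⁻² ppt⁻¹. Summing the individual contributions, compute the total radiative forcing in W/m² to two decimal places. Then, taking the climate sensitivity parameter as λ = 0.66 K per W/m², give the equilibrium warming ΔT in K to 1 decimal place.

ΔF = 6.67 W/m²; ΔT = 4.4 K

CO₂: 5.35 × ln(945/283) = 5.35 × ln(3.33922) = 5.35 × 1.20574 = 6.4507 W/m².
N₂O: 0.120 × (√323 − √268) = 0.120 × (17.9722 − 16.3707) = 0.120 × 1.6015 = 0.1922 W/m².
HFC-134a: ΔF = 0.00016 × (147 − 1) = 0.00016 × 146 = 0.0234 W/m².
Total ΔF = 6.4507 + 0.1922 + 0.0234 = 6.6663 W/m².
ΔT = λ ΔF = 0.66 × 6.67 = 4.4022 K.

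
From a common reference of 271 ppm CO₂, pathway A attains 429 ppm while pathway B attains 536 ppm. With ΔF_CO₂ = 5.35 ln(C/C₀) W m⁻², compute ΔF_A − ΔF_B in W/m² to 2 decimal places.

ΔF_A − ΔF_B = -1.19 W/m²

ΔF_A = 5.35 ln(429/271) = 5.35 × 0.45934 = 2.4575 W/m².
ΔF_B = 5.35 ln(536/271) = 5.35 × 0.68202 = 3.6488 W/m².
Difference: 2.4575 − 3.6488 = -1.1913 W/m².
(Equivalently, ΔF_A − ΔF_B = 5.35 ln(429/536) = 5.35 × -0.22268 = -1.1913 W/m².)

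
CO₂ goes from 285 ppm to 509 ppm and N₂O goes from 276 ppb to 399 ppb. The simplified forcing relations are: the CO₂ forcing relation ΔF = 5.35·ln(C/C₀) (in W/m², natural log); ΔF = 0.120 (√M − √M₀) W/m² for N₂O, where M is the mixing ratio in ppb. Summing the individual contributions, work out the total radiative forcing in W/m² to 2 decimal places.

ΔF = 3.51 W/m²

CO₂: 5.35 × ln(509/285) = 5.35 × ln(1.78596) = 5.35 × 0.57996 = 3.1028 W/m².
N₂O: 0.120 × (√399 − √276) = 0.120 × (19.9750 − 16.6132) = 0.120 × 3.3618 = 0.4034 W/m².
Total ΔF = 3.1028 + 0.4034 = 3.5062 W/m².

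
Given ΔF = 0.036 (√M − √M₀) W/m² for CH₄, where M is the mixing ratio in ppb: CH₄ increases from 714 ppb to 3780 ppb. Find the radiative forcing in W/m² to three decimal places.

CH₄: 0.036 × (√3780 − √714) = 0.036 × (61.4817 − 26.7208) = 0.036 × 34.7609 = 1.2514 W/m².

ΔF = 1.251 W/m²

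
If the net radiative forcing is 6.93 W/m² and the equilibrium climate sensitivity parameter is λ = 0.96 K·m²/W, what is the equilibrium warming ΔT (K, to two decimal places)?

ΔT = 6.65 K

ΔT = λ ΔF = 0.96 × 6.93 = 6.6528 K.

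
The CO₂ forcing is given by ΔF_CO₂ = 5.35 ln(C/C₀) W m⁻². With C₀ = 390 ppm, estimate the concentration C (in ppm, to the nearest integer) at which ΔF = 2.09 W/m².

Set 5.35 ln(C/390) = 2.09, so ln(C/390) = 2.09/5.35 = 0.39065.
Then C/390 = e^0.39065 = 1.47794, giving C = 390 × 1.47794 = 576.40 ppm.

C ≈ 576 ppm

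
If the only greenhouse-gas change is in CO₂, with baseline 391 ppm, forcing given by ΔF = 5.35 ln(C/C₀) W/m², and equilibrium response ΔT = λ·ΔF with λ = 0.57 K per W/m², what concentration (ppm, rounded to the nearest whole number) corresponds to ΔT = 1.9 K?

C ≈ 729 ppm

Required forcing: ΔF = ΔT/λ = 1.9/0.57 = 3.3333 W/m².
Then ln(C/391) = ΔF/5.35 = 3.3333/5.35 = 0.62305.
So C = 391 × e^0.62305 = 391 × 1.86461 = 729.06 ppm.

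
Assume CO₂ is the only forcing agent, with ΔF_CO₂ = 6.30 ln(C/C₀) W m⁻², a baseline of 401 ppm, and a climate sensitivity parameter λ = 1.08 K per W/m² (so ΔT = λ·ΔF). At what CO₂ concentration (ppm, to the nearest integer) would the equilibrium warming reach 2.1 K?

Required forcing: ΔF = ΔT/λ = 2.1/1.08 = 1.9444 W/m².
Then ln(C/401) = ΔF/6.30 = 1.9444/6.30 = 0.30863.
So C = 401 × e^0.30863 = 401 × 1.36156 = 545.99 ppm.

C ≈ 546 ppm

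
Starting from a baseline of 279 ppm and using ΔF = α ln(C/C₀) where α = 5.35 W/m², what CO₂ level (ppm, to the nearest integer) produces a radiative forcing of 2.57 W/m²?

Set 5.35 ln(C/279) = 2.57, so ln(C/279) = 2.57/5.35 = 0.48037.
Then C/279 = e^0.48037 = 1.61667, giving C = 279 × 1.61667 = 451.05 ppm.

C ≈ 451 ppm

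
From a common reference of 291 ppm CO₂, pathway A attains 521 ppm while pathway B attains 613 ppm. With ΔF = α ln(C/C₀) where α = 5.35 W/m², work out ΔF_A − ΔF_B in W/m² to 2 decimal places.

ΔF_A = 5.35 ln(521/291) = 5.35 × 0.58243 = 3.1160 W/m².
ΔF_B = 5.35 ln(613/291) = 5.35 × 0.74504 = 3.9860 W/m².
Difference: 3.1160 − 3.9860 = -0.8700 W/m².
(Equivalently, ΔF_A − ΔF_B = 5.35 ln(521/613) = 5.35 × -0.16261 = -0.8700 W/m².)

ΔF_A − ΔF_B = -0.87 W/m²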